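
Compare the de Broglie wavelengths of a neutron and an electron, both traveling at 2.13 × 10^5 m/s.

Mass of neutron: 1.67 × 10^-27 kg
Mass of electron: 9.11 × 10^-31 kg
The electron has the longer wavelength.

Using λ = h/(mv), since both particles have the same velocity, the wavelength depends only on mass.

For neutron: λ₁ = h/(m₁v) = 1.86 × 10^-12 m
For electron: λ₂ = h/(m₂v) = 3.41 × 10^-9 m

Since λ ∝ 1/m at constant velocity, the lighter particle has the longer wavelength.

The electron has the longer de Broglie wavelength.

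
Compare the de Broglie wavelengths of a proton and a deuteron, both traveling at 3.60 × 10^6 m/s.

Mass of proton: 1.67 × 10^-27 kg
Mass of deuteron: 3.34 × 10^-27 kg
The proton has the longer wavelength.

Using λ = h/(mv), since both particles have the same velocity, the wavelength depends only on mass.

For proton: λ₁ = h/(m₁v) = 1.10 × 10^-13 m
For deuteron: λ₂ = h/(m₂v) = 5.51 × 10^-14 m

Since λ ∝ 1/m at constant velocity, the lighter particle has the longer wavelength.

The proton has the longer de Broglie wavelength.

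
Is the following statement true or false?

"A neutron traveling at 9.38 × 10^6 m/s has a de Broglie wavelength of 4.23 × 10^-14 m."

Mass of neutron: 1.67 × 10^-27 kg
True

The claim is correct.

Using λ = h/(mv):
λ = (6.626 × 10^-34 J·s) / (1.67 × 10^-27 kg × 9.38 × 10^6 m/s)
λ = 4.23 × 10^-14 m

This matches the claimed value.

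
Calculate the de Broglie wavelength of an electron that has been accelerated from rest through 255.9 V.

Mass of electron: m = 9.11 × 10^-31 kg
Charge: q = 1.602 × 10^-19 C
7.67 × 10^-11 m

When a particle is accelerated through voltage V, it gains kinetic energy KE = qV.

The de Broglie wavelength is then λ = h/√(2mqV):

λ = h/√(2mqV)
λ = (6.626 × 10^-34 J·s) / √(2 × 9.11 × 10^-31 kg × 1.602 × 10^-19 C × 255.9 V)
λ = 7.67 × 10^-11 m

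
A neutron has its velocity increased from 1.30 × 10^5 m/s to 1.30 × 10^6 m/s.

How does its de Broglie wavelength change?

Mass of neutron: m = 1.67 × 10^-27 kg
The wavelength decreases by a factor of 10.

Using λ = h/(mv):

Initial wavelength: λ₁ = h/(mv₁) = 3.05 × 10^-12 m
Final wavelength: λ₂ = h/(mv₂) = 3.05 × 10^-13 m

Since λ ∝ 1/v, when velocity increases by a factor of 10, the wavelength decreases by a factor of 10.

λ₂/λ₁ = v₁/v₂ = 1/10

The wavelength decreases by a factor of 10.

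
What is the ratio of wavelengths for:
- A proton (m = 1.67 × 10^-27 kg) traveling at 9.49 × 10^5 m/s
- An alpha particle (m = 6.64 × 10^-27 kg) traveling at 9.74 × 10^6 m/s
λ₁/λ₂ = 40.8

Using λ = h/(mv):

λ₁ = h/(m₁v₁) = 4.18 × 10^-13 m
λ₂ = h/(m₂v₂) = 1.02 × 10^-14 m

Ratio λ₁/λ₂ = (m₂v₂)/(m₁v₁)
         = (6.64 × 10^-27 kg × 9.74 × 10^6 m/s) / (1.67 × 10^-27 kg × 9.49 × 10^5 m/s)
         = 40.8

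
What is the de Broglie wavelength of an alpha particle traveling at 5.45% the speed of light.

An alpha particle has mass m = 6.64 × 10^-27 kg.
6.11 × 10^-15 m

Using the de Broglie relation λ = h/(mv):

v = 5.45% × c = 1.634 × 10^7 m/s

λ = h/(mv)
λ = (6.626 × 10^-34 J·s) / (6.64 × 10^-27 kg × 1.634 × 10^7 m/s)
λ = 6.11 × 10^-15 m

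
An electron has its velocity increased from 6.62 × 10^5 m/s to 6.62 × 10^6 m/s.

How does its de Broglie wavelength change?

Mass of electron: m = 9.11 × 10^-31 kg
The wavelength decreases by a factor of 10.

Using λ = h/(mv):

Initial wavelength: λ₁ = h/(mv₁) = 1.10 × 10^-9 m
Final wavelength: λ₂ = h/(mv₂) = 1.10 × 10^-10 m

Since λ ∝ 1/v, when velocity increases by a factor of 10, the wavelength decreases by a factor of 10.

λ₂/λ₁ = v₁/v₂ = 1/10

The wavelength decreases by a factor of 10.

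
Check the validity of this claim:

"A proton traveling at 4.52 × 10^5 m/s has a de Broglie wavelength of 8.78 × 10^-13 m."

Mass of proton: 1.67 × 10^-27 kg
True

The claim is correct.

Using λ = h/(mv):
λ = (6.626 × 10^-34 J·s) / (1.67 × 10^-27 kg × 4.52 × 10^5 m/s)
λ = 8.78 × 10^-13 m

This matches the claimed value.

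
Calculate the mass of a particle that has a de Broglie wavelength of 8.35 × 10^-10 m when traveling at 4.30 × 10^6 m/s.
1.85 × 10^-31 kg

From the de Broglie relation λ = h/(mv), we solve for m:

m = h/(λv)
m = (6.626 × 10^-34 J·s) / (8.35 × 10^-10 m × 4.30 × 10^6 m/s)
m = 1.85 × 10^-31 kg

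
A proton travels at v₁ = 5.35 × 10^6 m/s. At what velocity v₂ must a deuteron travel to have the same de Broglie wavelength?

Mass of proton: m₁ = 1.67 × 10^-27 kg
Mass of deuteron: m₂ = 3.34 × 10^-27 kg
v₂ = 2.68 × 10^6 m/s

For equal de Broglie wavelengths: λ₁ = λ₂

h/(m₁v₁) = h/(m₂v₂)
m₁v₁ = m₂v₂
v₂ = v₁ · (m₁/m₂)

v₂ = 5.35 × 10^6 m/s × (1.67 × 10^-27 kg / 3.34 × 10^-27 kg)
v₂ = 2.68 × 10^6 m/s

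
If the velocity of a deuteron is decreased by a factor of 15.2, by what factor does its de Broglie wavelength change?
The wavelength increases by a factor of 15.2.

From λ = h/(mv), the wavelength is inversely proportional to velocity:

λ ∝ 1/v

If v → v/15.2, then λ → 15.2λ

When velocity is decreased by a factor of 15.2, the wavelength increases by a factor of 15.2.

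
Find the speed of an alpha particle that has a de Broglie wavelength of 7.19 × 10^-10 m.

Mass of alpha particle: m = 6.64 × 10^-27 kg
1.39 × 10^2 m/s

From the de Broglie relation λ = h/(mv), we solve for v:

v = h/(mλ)
v = (6.626 × 10^-34 J·s) / (6.64 × 10^-27 kg × 7.19 × 10^-10 m)
v = 1.39 × 10^2 m/s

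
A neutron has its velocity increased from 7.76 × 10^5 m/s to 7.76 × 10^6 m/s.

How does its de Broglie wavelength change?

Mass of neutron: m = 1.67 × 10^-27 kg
The wavelength decreases by a factor of 10.

Using λ = h/(mv):

Initial wavelength: λ₁ = h/(mv₁) = 5.11 × 10^-13 m
Final wavelength: λ₂ = h/(mv₂) = 5.11 × 10^-14 m

Since λ ∝ 1/v, when velocity increases by a factor of 10, the wavelength decreases by a factor of 10.

λ₂/λ₁ = v₁/v₂ = 1/10

The wavelength decreases by a factor of 10.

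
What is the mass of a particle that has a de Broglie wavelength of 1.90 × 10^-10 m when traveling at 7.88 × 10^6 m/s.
4.43 × 10^-31 kg

From the de Broglie relation λ = h/(mv), we solve for m:

m = h/(λv)
m = (6.626 × 10^-34 J·s) / (1.90 × 10^-10 m × 7.88 × 10^6 m/s)
m = 4.43 × 10^-31 kg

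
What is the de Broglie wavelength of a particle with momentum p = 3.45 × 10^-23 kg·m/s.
1.92 × 10^-11 m

Using the de Broglie relation λ = h/p:

λ = h/p
λ = (6.626 × 10^-34 J·s) / (3.45 × 10^-23 kg·m/s)
λ = 1.92 × 10^-11 m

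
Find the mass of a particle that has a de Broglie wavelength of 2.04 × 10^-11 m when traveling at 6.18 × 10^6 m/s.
5.26 × 10^-30 kg

From the de Broglie relation λ = h/(mv), we solve for m:

m = h/(λv)
m = (6.626 × 10^-34 J·s) / (2.04 × 10^-11 m × 6.18 × 10^6 m/s)
m = 5.26 × 10^-30 kg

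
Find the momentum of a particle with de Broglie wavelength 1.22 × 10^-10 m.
5.43 × 10^-24 kg·m/s

From the de Broglie relation λ = h/p, we solve for p:

p = h/λ
p = (6.626 × 10^-34 J·s) / (1.22 × 10^-10 m)
p = 5.43 × 10^-24 kg·m/s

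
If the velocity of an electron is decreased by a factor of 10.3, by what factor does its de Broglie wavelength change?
The wavelength increases by a factor of 10.3.

From λ = h/(mv), the wavelength is inversely proportional to velocity:

λ ∝ 1/v

If v → v/10.3, then λ → 10.3λ

When velocity is decreased by a factor of 10.3, the wavelength increases by a factor of 10.3.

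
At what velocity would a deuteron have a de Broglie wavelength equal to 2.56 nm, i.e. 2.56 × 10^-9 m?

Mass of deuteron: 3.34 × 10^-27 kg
7.75 × 10^1 m/s

From λ = h/(mv), solve for v:

v = h/(mλ)
v = (6.626 × 10^-34 J·s) / (3.34 × 10^-27 kg × 2.56 × 10^-9 m)
v = 7.75 × 10^1 m/s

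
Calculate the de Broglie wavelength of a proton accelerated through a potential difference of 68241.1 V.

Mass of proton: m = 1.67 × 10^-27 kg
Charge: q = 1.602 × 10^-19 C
1.10 × 10^-13 m

When a particle is accelerated through voltage V, it gains kinetic energy KE = qV.

The de Broglie wavelength is then λ = h/√(2mqV):

λ = h/√(2mqV)
λ = (6.626 × 10^-34 J·s) / √(2 × 1.67 × 10^-27 kg × 1.602 × 10^-19 C × 68241.1 V)
λ = 1.10 × 10^-13 m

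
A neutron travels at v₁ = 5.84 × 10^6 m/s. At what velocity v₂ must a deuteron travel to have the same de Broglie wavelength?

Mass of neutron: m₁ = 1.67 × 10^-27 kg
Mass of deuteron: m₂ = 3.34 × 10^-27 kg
v₂ = 2.92 × 10^6 m/s

For equal de Broglie wavelengths: λ₁ = λ₂

h/(m₁v₁) = h/(m₂v₂)
m₁v₁ = m₂v₂
v₂ = v₁ · (m₁/m₂)

v₂ = 5.84 × 10^6 m/s × (1.67 × 10^-27 kg / 3.34 × 10^-27 kg)
v₂ = 2.92 × 10^6 m/s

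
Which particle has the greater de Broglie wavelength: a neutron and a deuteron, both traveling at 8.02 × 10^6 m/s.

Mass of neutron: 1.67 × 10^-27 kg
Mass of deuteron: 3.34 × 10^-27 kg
The neutron has the longer wavelength.

Using λ = h/(mv), since both particles have the same velocity, the wavelength depends only on mass.

For neutron: λ₁ = h/(m₁v) = 4.95 × 10^-14 m
For deuteron: λ₂ = h/(m₂v) = 2.47 × 10^-14 m

Since λ ∝ 1/m at constant velocity, the lighter particle has the longer wavelength.

The neutron has the longer de Broglie wavelength.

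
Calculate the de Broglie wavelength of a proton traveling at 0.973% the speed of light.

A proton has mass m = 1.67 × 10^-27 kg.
1.36 × 10^-13 m

Using the de Broglie relation λ = h/(mv):

v = 0.973% × c = 2.917 × 10^6 m/s

λ = h/(mv)
λ = (6.626 × 10^-34 J·s) / (1.67 × 10^-27 kg × 2.917 × 10^6 m/s)
λ = 1.36 × 10^-13 m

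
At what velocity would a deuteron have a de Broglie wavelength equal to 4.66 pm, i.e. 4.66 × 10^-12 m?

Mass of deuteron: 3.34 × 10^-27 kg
4.26 × 10^4 m/s

From λ = h/(mv), solve for v:

v = h/(mλ)
v = (6.626 × 10^-34 J·s) / (3.34 × 10^-27 kg × 4.66 × 10^-12 m)
v = 4.26 × 10^4 m/s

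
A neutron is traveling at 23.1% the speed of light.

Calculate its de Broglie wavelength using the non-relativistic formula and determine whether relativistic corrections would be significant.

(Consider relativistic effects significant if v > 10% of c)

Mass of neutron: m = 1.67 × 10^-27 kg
Yes, relativistic corrections are needed.

Using the non-relativistic de Broglie formula λ = h/(mv):

v = 23.1% × c = 6.925 × 10^7 m/s

λ = h/(mv)
λ = (6.626 × 10^-34 J·s) / (1.67 × 10^-27 kg × 6.925 × 10^7 m/s)
λ = 5.73 × 10^-15 m

Since v = 23.1% of c > 10% of c, relativistic corrections ARE significant and the actual wavelength would differ from this non-relativistic estimate.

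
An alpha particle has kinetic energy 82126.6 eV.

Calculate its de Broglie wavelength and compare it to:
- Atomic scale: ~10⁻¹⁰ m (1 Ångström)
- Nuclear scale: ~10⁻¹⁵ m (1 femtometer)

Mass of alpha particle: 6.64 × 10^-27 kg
λ = 5.01 × 10^-14 m, which is between nuclear and atomic scales.

Using λ = h/√(2mKE):

KE = 82126.6 eV = 1.316 × 10^-14 J

λ = h/√(2mKE)
λ = (6.626 × 10^-34 J·s) / √(2 × 6.64 × 10^-27 kg × 1.316 × 10^-14 J)
λ = 5.01 × 10^-14 m

Comparison:
- Atomic scale (10⁻¹⁰ m): λ is 0.0005× this size
- Nuclear scale (10⁻¹⁵ m): λ is 50× this size

The wavelength is between nuclear and atomic scales.

This wavelength is appropriate for probing atomic structure but too large for nuclear physics experiments.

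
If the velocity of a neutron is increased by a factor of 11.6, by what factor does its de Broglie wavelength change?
The wavelength decreases by a factor of 11.6.

From λ = h/(mv), the wavelength is inversely proportional to velocity:

λ ∝ 1/v

If v → 11.6v, then λ → λ/11.6

When velocity is increased by a factor of 11.6, the wavelength decreases by a factor of 11.6.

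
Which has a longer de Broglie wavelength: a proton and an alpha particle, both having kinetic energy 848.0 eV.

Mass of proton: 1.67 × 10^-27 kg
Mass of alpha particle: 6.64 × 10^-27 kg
The proton has the longer wavelength.

Using λ = h/√(2mKE):

For proton: λ₁ = h/√(2m₁KE) = 9.84 × 10^-13 m
For alpha particle: λ₂ = h/√(2m₂KE) = 4.93 × 10^-13 m

Since λ ∝ 1/√m at constant kinetic energy, the lighter particle has the longer wavelength.

The proton has the longer de Broglie wavelength.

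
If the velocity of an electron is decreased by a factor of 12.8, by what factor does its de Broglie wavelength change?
The wavelength increases by a factor of 12.8.

From λ = h/(mv), the wavelength is inversely proportional to velocity:

λ ∝ 1/v

If v → v/12.8, then λ → 12.8λ

When velocity is decreased by a factor of 12.8, the wavelength increases by a factor of 12.8.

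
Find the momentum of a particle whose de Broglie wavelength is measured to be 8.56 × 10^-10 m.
7.74 × 10^-25 kg·m/s

From the de Broglie relation λ = h/p, we solve for p:

p = h/λ
p = (6.626 × 10^-34 J·s) / (8.56 × 10^-10 m)
p = 7.74 × 10^-25 kg·m/s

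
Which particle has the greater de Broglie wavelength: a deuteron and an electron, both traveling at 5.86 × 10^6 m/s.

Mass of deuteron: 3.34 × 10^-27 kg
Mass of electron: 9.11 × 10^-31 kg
The electron has the longer wavelength.

Using λ = h/(mv), since both particles have the same velocity, the wavelength depends only on mass.

For deuteron: λ₁ = h/(m₁v) = 3.39 × 10^-14 m
For electron: λ₂ = h/(m₂v) = 1.24 × 10^-10 m

Since λ ∝ 1/m at constant velocity, the lighter particle has the longer wavelength.

The electron has the longer de Broglie wavelength.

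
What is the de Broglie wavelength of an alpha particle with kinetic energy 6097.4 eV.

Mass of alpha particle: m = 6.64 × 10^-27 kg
1.84 × 10^-13 m

Using λ = h/√(2mKE):

First convert KE to Joules: KE = 6097.4 eV = 9.769 × 10^-16 J

λ = h/√(2mKE)
λ = (6.626 × 10^-34 J·s) / √(2 × 6.64 × 10^-27 kg × 9.769 × 10^-16 J)
λ = 1.84 × 10^-13 m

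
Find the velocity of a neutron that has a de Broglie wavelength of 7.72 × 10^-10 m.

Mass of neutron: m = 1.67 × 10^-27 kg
5.14 × 10^2 m/s

From the de Broglie relation λ = h/(mv), we solve for v:

v = h/(mλ)
v = (6.626 × 10^-34 J·s) / (1.67 × 10^-27 kg × 7.72 × 10^-10 m)
v = 5.14 × 10^2 m/s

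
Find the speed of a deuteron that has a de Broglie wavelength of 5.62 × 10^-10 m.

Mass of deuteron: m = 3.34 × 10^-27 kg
3.53 × 10^2 m/s

From the de Broglie relation λ = h/(mv), we solve for v:

v = h/(mλ)
v = (6.626 × 10^-34 J·s) / (3.34 × 10^-27 kg × 5.62 × 10^-10 m)
v = 3.53 × 10^2 m/s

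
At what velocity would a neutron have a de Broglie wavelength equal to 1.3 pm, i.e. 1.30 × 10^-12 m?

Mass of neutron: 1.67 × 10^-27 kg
3.05 × 10^5 m/s

From λ = h/(mv), solve for v:

v = h/(mλ)
v = (6.626 × 10^-34 J·s) / (1.67 × 10^-27 kg × 1.30 × 10^-12 m)
v = 3.05 × 10^5 m/s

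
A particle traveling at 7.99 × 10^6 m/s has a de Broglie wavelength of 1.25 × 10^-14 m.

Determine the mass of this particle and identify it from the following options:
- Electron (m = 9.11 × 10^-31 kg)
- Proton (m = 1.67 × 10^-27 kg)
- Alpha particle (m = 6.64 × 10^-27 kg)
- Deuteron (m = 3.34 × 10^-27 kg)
The particle is an alpha particle.

From λ = h/(mv), solve for mass:

m = h/(λv)
m = (6.626 × 10^-34 J·s) / (1.25 × 10^-14 m × 7.99 × 10^6 m/s)
m = 6.63 × 10^-27 kg

Comparing with the listed masses, this is closest to an alpha particle.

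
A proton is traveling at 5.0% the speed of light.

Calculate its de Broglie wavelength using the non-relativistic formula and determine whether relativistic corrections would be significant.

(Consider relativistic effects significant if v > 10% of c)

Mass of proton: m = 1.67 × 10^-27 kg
No, relativistic corrections are not needed.

Using the non-relativistic de Broglie formula λ = h/(mv):

v = 5.0% × c = 1.499 × 10^7 m/s

λ = h/(mv)
λ = (6.626 × 10^-34 J·s) / (1.67 × 10^-27 kg × 1.499 × 10^7 m/s)
λ = 2.65 × 10^-14 m

Since v = 5.0% of c < 10% of c, relativistic corrections are NOT significant and this non-relativistic result is a good approximation.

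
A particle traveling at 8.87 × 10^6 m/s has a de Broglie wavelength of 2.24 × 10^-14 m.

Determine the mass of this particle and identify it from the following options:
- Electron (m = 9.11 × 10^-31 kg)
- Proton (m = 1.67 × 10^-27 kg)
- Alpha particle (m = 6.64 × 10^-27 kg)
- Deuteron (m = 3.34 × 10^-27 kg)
The particle is a deuteron.

From λ = h/(mv), solve for mass:

m = h/(λv)
m = (6.626 × 10^-34 J·s) / (2.24 × 10^-14 m × 8.87 × 10^6 m/s)
m = 3.33 × 10^-27 kg

Comparing with the listed masses, this is closest to a deuteron.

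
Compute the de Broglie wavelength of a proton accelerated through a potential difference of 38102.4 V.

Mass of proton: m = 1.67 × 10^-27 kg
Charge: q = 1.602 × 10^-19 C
1.47 × 10^-13 m

When a particle is accelerated through voltage V, it gains kinetic energy KE = qV.

The de Broglie wavelength is then λ = h/√(2mqV):

λ = h/√(2mqV)
λ = (6.626 × 10^-34 J·s) / √(2 × 1.67 × 10^-27 kg × 1.602 × 10^-19 C × 38102.4 V)
λ = 1.47 × 10^-13 m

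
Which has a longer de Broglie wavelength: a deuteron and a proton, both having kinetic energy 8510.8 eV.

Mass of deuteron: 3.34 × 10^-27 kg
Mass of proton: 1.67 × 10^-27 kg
The proton has the longer wavelength.

Using λ = h/√(2mKE):

For deuteron: λ₁ = h/√(2m₁KE) = 2.20 × 10^-13 m
For proton: λ₂ = h/√(2m₂KE) = 3.10 × 10^-13 m

Since λ ∝ 1/√m at constant kinetic energy, the lighter particle has the longer wavelength.

The proton has the longer de Broglie wavelength.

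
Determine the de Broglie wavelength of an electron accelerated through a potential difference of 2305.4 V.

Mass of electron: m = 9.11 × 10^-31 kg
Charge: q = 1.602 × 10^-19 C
2.55 × 10^-11 m

When a particle is accelerated through voltage V, it gains kinetic energy KE = qV.

The de Broglie wavelength is then λ = h/√(2mqV):

λ = h/√(2mqV)
λ = (6.626 × 10^-34 J·s) / √(2 × 9.11 × 10^-31 kg × 1.602 × 10^-19 C × 2305.4 V)
λ = 2.55 × 10^-11 m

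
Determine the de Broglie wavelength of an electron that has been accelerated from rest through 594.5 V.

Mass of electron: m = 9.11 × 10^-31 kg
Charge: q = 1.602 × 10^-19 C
5.03 × 10^-11 m

When a particle is accelerated through voltage V, it gains kinetic energy KE = qV.

The de Broglie wavelength is then λ = h/√(2mqV):

λ = h/√(2mqV)
λ = (6.626 × 10^-34 J·s) / √(2 × 9.11 × 10^-31 kg × 1.602 × 10^-19 C × 594.5 V)
λ = 5.03 × 10^-11 m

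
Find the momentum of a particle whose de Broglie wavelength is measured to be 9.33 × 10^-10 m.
7.10 × 10^-25 kg·m/s

From the de Broglie relation λ = h/p, we solve for p:

p = h/λ
p = (6.626 × 10^-34 J·s) / (9.33 × 10^-10 m)
p = 7.10 × 10^-25 kg·m/s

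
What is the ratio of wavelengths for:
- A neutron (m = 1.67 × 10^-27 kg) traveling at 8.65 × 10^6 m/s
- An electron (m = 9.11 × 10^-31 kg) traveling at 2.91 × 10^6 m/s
λ₁/λ₂ = 1.84 × 10^-4

Using λ = h/(mv):

λ₁ = h/(m₁v₁) = 4.59 × 10^-14 m
λ₂ = h/(m₂v₂) = 2.50 × 10^-10 m

Ratio λ₁/λ₂ = (m₂v₂)/(m₁v₁)
         = (9.11 × 10^-31 kg × 2.91 × 10^6 m/s) / (1.67 × 10^-27 kg × 8.65 × 10^6 m/s)
         = 1.84 × 10^-4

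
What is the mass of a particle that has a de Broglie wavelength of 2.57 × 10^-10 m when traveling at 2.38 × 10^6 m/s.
1.08 × 10^-30 kg

From the de Broglie relation λ = h/(mv), we solve for m:

m = h/(λv)
m = (6.626 × 10^-34 J·s) / (2.57 × 10^-10 m × 2.38 × 10^6 m/s)
m = 1.08 × 10^-30 kg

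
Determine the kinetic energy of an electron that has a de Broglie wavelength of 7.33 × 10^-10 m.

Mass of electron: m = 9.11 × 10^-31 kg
4.48 × 10^-19 J (or 2.80 eV)

From λ = h/√(2mKE), we solve for KE:

λ² = h²/(2mKE)
KE = h²/(2mλ²)
KE = (6.626 × 10^-34 J·s)² / (2 × 9.11 × 10^-31 kg × (7.33 × 10^-10 m)²)
KE = 4.48 × 10^-19 J
KE = 2.80 eV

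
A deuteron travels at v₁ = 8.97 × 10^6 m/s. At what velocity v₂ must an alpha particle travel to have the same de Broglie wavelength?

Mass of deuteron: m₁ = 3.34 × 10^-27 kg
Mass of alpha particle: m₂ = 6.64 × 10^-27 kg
v₂ = 4.51 × 10^6 m/s

For equal de Broglie wavelengths: λ₁ = λ₂

h/(m₁v₁) = h/(m₂v₂)
m₁v₁ = m₂v₂
v₂ = v₁ · (m₁/m₂)

v₂ = 8.97 × 10^6 m/s × (3.34 × 10^-27 kg / 6.64 × 10^-27 kg)
v₂ = 4.51 × 10^6 m/s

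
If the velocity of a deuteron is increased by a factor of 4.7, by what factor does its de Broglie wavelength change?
The wavelength decreases by a factor of 4.7.

From λ = h/(mv), the wavelength is inversely proportional to velocity:

λ ∝ 1/v

If v → 4.7v, then λ → λ/4.7

When velocity is increased by a factor of 4.7, the wavelength decreases by a factor of 4.7.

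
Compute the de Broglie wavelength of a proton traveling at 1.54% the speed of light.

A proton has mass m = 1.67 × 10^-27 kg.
8.59 × 10^-14 m

Using the de Broglie relation λ = h/(mv):

v = 1.54% × c = 4.617 × 10^6 m/s

λ = h/(mv)
λ = (6.626 × 10^-34 J·s) / (1.67 × 10^-27 kg × 4.617 × 10^6 m/s)
λ = 8.59 × 10^-14 m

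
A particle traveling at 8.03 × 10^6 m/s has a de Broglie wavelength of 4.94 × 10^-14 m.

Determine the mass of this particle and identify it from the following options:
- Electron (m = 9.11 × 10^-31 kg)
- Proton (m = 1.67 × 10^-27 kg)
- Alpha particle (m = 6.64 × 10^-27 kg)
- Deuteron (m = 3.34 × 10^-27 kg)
The particle is a proton.

From λ = h/(mv), solve for mass:

m = h/(λv)
m = (6.626 × 10^-34 J·s) / (4.94 × 10^-14 m × 8.03 × 10^6 m/s)
m = 1.67 × 10^-27 kg

Comparing with the listed masses, this is closest to a proton.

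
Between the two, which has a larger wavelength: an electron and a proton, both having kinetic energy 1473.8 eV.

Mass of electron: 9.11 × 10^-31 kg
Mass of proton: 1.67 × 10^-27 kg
The electron has the longer wavelength.

Using λ = h/√(2mKE):

For electron: λ₁ = h/√(2m₁KE) = 3.19 × 10^-11 m
For proton: λ₂ = h/√(2m₂KE) = 7.46 × 10^-13 m

Since λ ∝ 1/√m at constant kinetic energy, the lighter particle has the longer wavelength.

The electron has the longer de Broglie wavelength.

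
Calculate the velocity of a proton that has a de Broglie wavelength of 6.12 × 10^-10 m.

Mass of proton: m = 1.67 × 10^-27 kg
6.48 × 10^2 m/s

From the de Broglie relation λ = h/(mv), we solve for v:

v = h/(mλ)
v = (6.626 × 10^-34 J·s) / (1.67 × 10^-27 kg × 6.12 × 10^-10 m)
v = 6.48 × 10^2 m/s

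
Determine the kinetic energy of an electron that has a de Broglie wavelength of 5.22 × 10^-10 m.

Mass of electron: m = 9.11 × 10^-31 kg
8.84 × 10^-19 J (or 5.52 eV)

From λ = h/√(2mKE), we solve for KE:

λ² = h²/(2mKE)
KE = h²/(2mλ²)
KE = (6.626 × 10^-34 J·s)² / (2 × 9.11 × 10^-31 kg × (5.22 × 10^-10 m)²)
KE = 8.84 × 10^-19 J
KE = 5.52 eV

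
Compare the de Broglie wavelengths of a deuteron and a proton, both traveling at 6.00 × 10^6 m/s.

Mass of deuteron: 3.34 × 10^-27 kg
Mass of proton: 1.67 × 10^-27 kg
The proton has the longer wavelength.

Using λ = h/(mv), since both particles have the same velocity, the wavelength depends only on mass.

For deuteron: λ₁ = h/(m₁v) = 3.31 × 10^-14 m
For proton: λ₂ = h/(m₂v) = 6.61 × 10^-14 m

Since λ ∝ 1/m at constant velocity, the lighter particle has the longer wavelength.

The proton has the longer de Broglie wavelength.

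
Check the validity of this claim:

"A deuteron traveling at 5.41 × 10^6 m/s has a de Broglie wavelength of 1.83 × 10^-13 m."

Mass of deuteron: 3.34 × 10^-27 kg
False

The claim is incorrect.

Using λ = h/(mv):
λ = (6.626 × 10^-34 J·s) / (3.34 × 10^-27 kg × 5.41 × 10^6 m/s)
λ = 3.67 × 10^-14 m

The actual wavelength differs from the claimed 1.83 × 10^-13 m.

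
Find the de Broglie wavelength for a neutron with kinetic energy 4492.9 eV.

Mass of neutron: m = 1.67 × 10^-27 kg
4.27 × 10^-13 m

Using λ = h/√(2mKE):

First convert KE to Joules: KE = 4492.9 eV = 7.198 × 10^-16 J

λ = h/√(2mKE)
λ = (6.626 × 10^-34 J·s) / √(2 × 1.67 × 10^-27 kg × 7.198 × 10^-16 J)
λ = 4.27 × 10^-13 m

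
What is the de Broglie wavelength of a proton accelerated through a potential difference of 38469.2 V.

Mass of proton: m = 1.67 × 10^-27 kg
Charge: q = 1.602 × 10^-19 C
1.46 × 10^-13 m

When a particle is accelerated through voltage V, it gains kinetic energy KE = qV.

The de Broglie wavelength is then λ = h/√(2mqV):

λ = h/√(2mqV)
λ = (6.626 × 10^-34 J·s) / √(2 × 1.67 × 10^-27 kg × 1.602 × 10^-19 C × 38469.2 V)
λ = 1.46 × 10^-13 m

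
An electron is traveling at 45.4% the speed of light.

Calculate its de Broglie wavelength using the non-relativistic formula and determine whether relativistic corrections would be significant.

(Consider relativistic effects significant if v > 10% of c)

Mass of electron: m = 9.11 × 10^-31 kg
Yes, relativistic corrections are needed.

Using the non-relativistic de Broglie formula λ = h/(mv):

v = 45.4% × c = 1.361 × 10^8 m/s

λ = h/(mv)
λ = (6.626 × 10^-34 J·s) / (9.11 × 10^-31 kg × 1.361 × 10^8 m/s)
λ = 5.34 × 10^-12 m

Since v = 45.4% of c > 10% of c, relativistic corrections ARE significant and the actual wavelength would differ from this non-relativistic estimate.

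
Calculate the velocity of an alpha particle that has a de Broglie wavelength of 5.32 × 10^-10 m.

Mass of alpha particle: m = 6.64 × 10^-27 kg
1.88 × 10^2 m/s

From the de Broglie relation λ = h/(mv), we solve for v:

v = h/(mλ)
v = (6.626 × 10^-34 J·s) / (6.64 × 10^-27 kg × 5.32 × 10^-10 m)
v = 1.88 × 10^2 m/s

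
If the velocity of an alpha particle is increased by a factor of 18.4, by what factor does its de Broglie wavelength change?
The wavelength decreases by a factor of 18.4.

From λ = h/(mv), the wavelength is inversely proportional to velocity:

λ ∝ 1/v

If v → 18.4v, then λ → λ/18.4

When velocity is increased by a factor of 18.4, the wavelength decreases by a factor of 18.4.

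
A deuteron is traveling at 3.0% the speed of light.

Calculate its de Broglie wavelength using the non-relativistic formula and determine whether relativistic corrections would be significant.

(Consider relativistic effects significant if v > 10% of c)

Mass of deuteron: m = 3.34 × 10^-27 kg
No, relativistic corrections are not needed.

Using the non-relativistic de Broglie formula λ = h/(mv):

v = 3.0% × c = 8.994 × 10^6 m/s

λ = h/(mv)
λ = (6.626 × 10^-34 J·s) / (3.34 × 10^-27 kg × 8.994 × 10^6 m/s)
λ = 2.21 × 10^-14 m

Since v = 3.0% of c < 10% of c, relativistic corrections are NOT significant and this non-relativistic result is a good approximation.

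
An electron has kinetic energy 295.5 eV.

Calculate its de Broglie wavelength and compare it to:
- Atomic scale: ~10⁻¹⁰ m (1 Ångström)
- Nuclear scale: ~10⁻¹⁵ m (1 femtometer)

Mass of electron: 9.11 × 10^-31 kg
λ = 7.13 × 10^-11 m, which is between nuclear and atomic scales.

Using λ = h/√(2mKE):

KE = 295.5 eV = 4.734 × 10^-17 J

λ = h/√(2mKE)
λ = (6.626 × 10^-34 J·s) / √(2 × 9.11 × 10^-31 kg × 4.734 × 10^-17 J)
λ = 7.13 × 10^-11 m

Comparison:
- Atomic scale (10⁻¹⁰ m): λ is 0.71× this size
- Nuclear scale (10⁻¹⁵ m): λ is 7.1e+04× this size

The wavelength is between nuclear and atomic scales.

This wavelength is appropriate for probing atomic structure but too large for nuclear physics experiments.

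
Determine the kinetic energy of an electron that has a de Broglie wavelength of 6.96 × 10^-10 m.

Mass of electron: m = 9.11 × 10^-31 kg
4.97 × 10^-19 J (or 3.10 eV)

From λ = h/√(2mKE), we solve for KE:

λ² = h²/(2mKE)
KE = h²/(2mλ²)
KE = (6.626 × 10^-34 J·s)² / (2 × 9.11 × 10^-31 kg × (6.96 × 10^-10 m)²)
KE = 4.97 × 10^-19 J
KE = 3.10 eV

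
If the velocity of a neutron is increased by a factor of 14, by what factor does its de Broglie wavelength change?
The wavelength decreases by a factor of 14.

From λ = h/(mv), the wavelength is inversely proportional to velocity:

λ ∝ 1/v

If v → 14v, then λ → λ/14

When velocity is increased by a factor of 14, the wavelength decreases by a factor of 14.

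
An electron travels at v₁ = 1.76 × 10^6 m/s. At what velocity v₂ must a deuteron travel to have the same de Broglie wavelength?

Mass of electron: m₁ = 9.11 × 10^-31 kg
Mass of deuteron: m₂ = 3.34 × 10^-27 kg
v₂ = 4.80 × 10^2 m/s

For equal de Broglie wavelengths: λ₁ = λ₂

h/(m₁v₁) = h/(m₂v₂)
m₁v₁ = m₂v₂
v₂ = v₁ · (m₁/m₂)

v₂ = 1.76 × 10^6 m/s × (9.11 × 10^-31 kg / 3.34 × 10^-27 kg)
v₂ = 4.80 × 10^2 m/s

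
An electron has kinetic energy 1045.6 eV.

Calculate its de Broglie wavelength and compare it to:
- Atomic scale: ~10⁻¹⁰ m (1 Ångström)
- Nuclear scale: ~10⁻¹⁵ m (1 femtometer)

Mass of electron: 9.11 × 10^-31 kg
λ = 3.79 × 10^-11 m, which is between nuclear and atomic scales.

Using λ = h/√(2mKE):

KE = 1045.6 eV = 1.675 × 10^-16 J

λ = h/√(2mKE)
λ = (6.626 × 10^-34 J·s) / √(2 × 9.11 × 10^-31 kg × 1.675 × 10^-16 J)
λ = 3.79 × 10^-11 m

Comparison:
- Atomic scale (10⁻¹⁰ m): λ is 0.38× this size
- Nuclear scale (10⁻¹⁵ m): λ is 3.8e+04× this size

The wavelength is between nuclear and atomic scales.

This wavelength is appropriate for probing atomic structure but too large for nuclear physics experiments.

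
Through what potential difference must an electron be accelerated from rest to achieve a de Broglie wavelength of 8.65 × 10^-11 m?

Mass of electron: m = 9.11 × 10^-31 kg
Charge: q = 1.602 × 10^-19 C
201 V

From λ = h/√(2mqV), we solve for V:

λ² = h²/(2mqV)
V = h²/(2mqλ²)
V = (6.626 × 10^-34 J·s)² / (2 × 9.11 × 10^-31 kg × 1.602 × 10^-19 C × (8.65 × 10^-11 m)²)
V = 201 V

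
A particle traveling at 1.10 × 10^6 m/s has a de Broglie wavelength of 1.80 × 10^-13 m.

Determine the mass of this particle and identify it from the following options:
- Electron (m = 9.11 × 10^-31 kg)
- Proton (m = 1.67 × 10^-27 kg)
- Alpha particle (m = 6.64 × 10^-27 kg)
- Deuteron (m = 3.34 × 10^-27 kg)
The particle is a deuteron.

From λ = h/(mv), solve for mass:

m = h/(λv)
m = (6.626 × 10^-34 J·s) / (1.80 × 10^-13 m × 1.10 × 10^6 m/s)
m = 3.35 × 10^-27 kg

Comparing with the listed masses, this is closest to a deuteron.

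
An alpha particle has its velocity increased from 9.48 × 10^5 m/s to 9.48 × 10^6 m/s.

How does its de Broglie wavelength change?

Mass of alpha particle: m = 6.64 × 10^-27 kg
The wavelength decreases by a factor of 10.

Using λ = h/(mv):

Initial wavelength: λ₁ = h/(mv₁) = 1.05 × 10^-13 m
Final wavelength: λ₂ = h/(mv₂) = 1.05 × 10^-14 m

Since λ ∝ 1/v, when velocity increases by a factor of 10, the wavelength decreases by a factor of 10.

λ₂/λ₁ = v₁/v₂ = 1/10

The wavelength decreases by a factor of 10.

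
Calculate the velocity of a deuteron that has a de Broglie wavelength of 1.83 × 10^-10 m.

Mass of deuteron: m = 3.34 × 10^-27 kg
1.08 × 10^3 m/s

From the de Broglie relation λ = h/(mv), we solve for v:

v = h/(mλ)
v = (6.626 × 10^-34 J·s) / (3.34 × 10^-27 kg × 1.83 × 10^-10 m)
v = 1.08 × 10^3 m/s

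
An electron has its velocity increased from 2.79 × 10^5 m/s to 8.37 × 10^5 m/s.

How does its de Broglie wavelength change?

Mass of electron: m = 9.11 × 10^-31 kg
The wavelength decreases by a factor of 3.

Using λ = h/(mv):

Initial wavelength: λ₁ = h/(mv₁) = 2.61 × 10^-9 m
Final wavelength: λ₂ = h/(mv₂) = 8.69 × 10^-10 m

Since λ ∝ 1/v, when velocity increases by a factor of 3, the wavelength decreases by a factor of 3.

λ₂/λ₁ = v₁/v₂ = 1/3

The wavelength decreases by a factor of 3.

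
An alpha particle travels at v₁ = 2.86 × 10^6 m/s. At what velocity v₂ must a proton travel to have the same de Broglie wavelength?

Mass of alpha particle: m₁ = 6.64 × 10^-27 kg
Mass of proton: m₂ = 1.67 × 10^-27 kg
v₂ = 1.14 × 10^7 m/s

For equal de Broglie wavelengths: λ₁ = λ₂

h/(m₁v₁) = h/(m₂v₂)
m₁v₁ = m₂v₂
v₂ = v₁ · (m₁/m₂)

v₂ = 2.86 × 10^6 m/s × (6.64 × 10^-27 kg / 1.67 × 10^-27 kg)
v₂ = 1.14 × 10^7 m/s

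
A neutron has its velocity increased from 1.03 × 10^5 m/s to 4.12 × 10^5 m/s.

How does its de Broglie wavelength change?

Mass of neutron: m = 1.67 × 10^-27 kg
The wavelength decreases by a factor of 4.

Using λ = h/(mv):

Initial wavelength: λ₁ = h/(mv₁) = 3.85 × 10^-12 m
Final wavelength: λ₂ = h/(mv₂) = 9.63 × 10^-13 m

Since λ ∝ 1/v, when velocity increases by a factor of 4, the wavelength decreases by a factor of 4.

λ₂/λ₁ = v₁/v₂ = 1/4

The wavelength decreases by a factor of 4.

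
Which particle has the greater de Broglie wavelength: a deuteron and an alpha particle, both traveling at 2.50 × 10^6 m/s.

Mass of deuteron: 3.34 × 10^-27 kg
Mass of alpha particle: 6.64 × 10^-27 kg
The deuteron has the longer wavelength.

Using λ = h/(mv), since both particles have the same velocity, the wavelength depends only on mass.

For deuteron: λ₁ = h/(m₁v) = 7.94 × 10^-14 m
For alpha particle: λ₂ = h/(m₂v) = 3.99 × 10^-14 m

Since λ ∝ 1/m at constant velocity, the lighter particle has the longer wavelength.

The deuteron has the longer de Broglie wavelength.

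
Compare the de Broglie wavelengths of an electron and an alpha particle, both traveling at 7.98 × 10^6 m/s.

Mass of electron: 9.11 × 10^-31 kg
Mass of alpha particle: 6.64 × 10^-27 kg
The electron has the longer wavelength.

Using λ = h/(mv), since both particles have the same velocity, the wavelength depends only on mass.

For electron: λ₁ = h/(m₁v) = 9.11 × 10^-11 m
For alpha particle: λ₂ = h/(m₂v) = 1.25 × 10^-14 m

Since λ ∝ 1/m at constant velocity, the lighter particle has the longer wavelength.

The electron has the longer de Broglie wavelength.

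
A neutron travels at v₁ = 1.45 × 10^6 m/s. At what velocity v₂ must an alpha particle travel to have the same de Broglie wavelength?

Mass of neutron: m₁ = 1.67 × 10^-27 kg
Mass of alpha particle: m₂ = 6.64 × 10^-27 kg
v₂ = 3.65 × 10^5 m/s

For equal de Broglie wavelengths: λ₁ = λ₂

h/(m₁v₁) = h/(m₂v₂)
m₁v₁ = m₂v₂
v₂ = v₁ · (m₁/m₂)

v₂ = 1.45 × 10^6 m/s × (1.67 × 10^-27 kg / 6.64 × 10^-27 kg)
v₂ = 3.65 × 10^5 m/s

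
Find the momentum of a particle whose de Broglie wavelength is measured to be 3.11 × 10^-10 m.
2.13 × 10^-24 kg·m/s

From the de Broglie relation λ = h/p, we solve for p:

p = h/λ
p = (6.626 × 10^-34 J·s) / (3.11 × 10^-10 m)
p = 2.13 × 10^-24 kg·m/s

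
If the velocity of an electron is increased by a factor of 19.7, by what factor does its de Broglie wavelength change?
The wavelength decreases by a factor of 19.7.

From λ = h/(mv), the wavelength is inversely proportional to velocity:

λ ∝ 1/v

If v → 19.7v, then λ → λ/19.7

When velocity is increased by a factor of 19.7, the wavelength decreases by a factor of 19.7.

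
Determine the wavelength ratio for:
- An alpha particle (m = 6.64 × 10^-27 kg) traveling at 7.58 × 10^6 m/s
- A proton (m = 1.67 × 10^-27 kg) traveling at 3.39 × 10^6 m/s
λ₁/λ₂ = 0.112

Using λ = h/(mv):

λ₁ = h/(m₁v₁) = 1.32 × 10^-14 m
λ₂ = h/(m₂v₂) = 1.17 × 10^-13 m

Ratio λ₁/λ₂ = (m₂v₂)/(m₁v₁)
         = (1.67 × 10^-27 kg × 3.39 × 10^6 m/s) / (6.64 × 10^-27 kg × 7.58 × 10^6 m/s)
         = 0.112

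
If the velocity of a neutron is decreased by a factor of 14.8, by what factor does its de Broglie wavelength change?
The wavelength increases by a factor of 14.8.

From λ = h/(mv), the wavelength is inversely proportional to velocity:

λ ∝ 1/v

If v → v/14.8, then λ → 14.8λ

When velocity is decreased by a factor of 14.8, the wavelength increases by a factor of 14.8.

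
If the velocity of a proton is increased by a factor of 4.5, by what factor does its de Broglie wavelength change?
The wavelength decreases by a factor of 4.5.

From λ = h/(mv), the wavelength is inversely proportional to velocity:

λ ∝ 1/v

If v → 4.5v, then λ → λ/4.5

When velocity is increased by a factor of 4.5, the wavelength decreases by a factor of 4.5.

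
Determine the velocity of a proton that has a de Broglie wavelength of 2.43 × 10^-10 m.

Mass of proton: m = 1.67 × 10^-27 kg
1.63 × 10^3 m/s

From the de Broglie relation λ = h/(mv), we solve for v:

v = h/(mλ)
v = (6.626 × 10^-34 J·s) / (1.67 × 10^-27 kg × 2.43 × 10^-10 m)
v = 1.63 × 10^3 m/s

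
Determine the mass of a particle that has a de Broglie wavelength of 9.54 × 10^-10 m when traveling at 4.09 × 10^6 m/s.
1.70 × 10^-31 kg

From the de Broglie relation λ = h/(mv), we solve for m:

m = h/(λv)
m = (6.626 × 10^-34 J·s) / (9.54 × 10^-10 m × 4.09 × 10^6 m/s)
m = 1.70 × 10^-31 kg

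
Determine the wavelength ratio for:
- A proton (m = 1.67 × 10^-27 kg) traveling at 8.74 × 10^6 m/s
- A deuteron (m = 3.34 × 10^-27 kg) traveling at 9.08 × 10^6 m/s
λ₁/λ₂ = 2.08

Using λ = h/(mv):

λ₁ = h/(m₁v₁) = 4.54 × 10^-14 m
λ₂ = h/(m₂v₂) = 2.18 × 10^-14 m

Ratio λ₁/λ₂ = (m₂v₂)/(m₁v₁)
         = (3.34 × 10^-27 kg × 9.08 × 10^6 m/s) / (1.67 × 10^-27 kg × 8.74 × 10^6 m/s)
         = 2.08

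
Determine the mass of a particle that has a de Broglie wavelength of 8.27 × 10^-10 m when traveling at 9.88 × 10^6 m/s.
8.11 × 10^-32 kg

From the de Broglie relation λ = h/(mv), we solve for m:

m = h/(λv)
m = (6.626 × 10^-34 J·s) / (8.27 × 10^-10 m × 9.88 × 10^6 m/s)
m = 8.11 × 10^-32 kg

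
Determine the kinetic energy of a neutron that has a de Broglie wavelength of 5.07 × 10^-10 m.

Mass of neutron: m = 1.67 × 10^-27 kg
5.11 × 10^-22 J (or 3.19 × 10^-3 eV)

From λ = h/√(2mKE), we solve for KE:

λ² = h²/(2mKE)
KE = h²/(2mλ²)
KE = (6.626 × 10^-34 J·s)² / (2 × 1.67 × 10^-27 kg × (5.07 × 10^-10 m)²)
KE = 5.11 × 10^-22 J
KE = 3.19 × 10^-3 eV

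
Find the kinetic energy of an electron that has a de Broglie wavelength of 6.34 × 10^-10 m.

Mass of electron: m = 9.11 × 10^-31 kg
5.99 × 10^-19 J (or 3.74 eV)

From λ = h/√(2mKE), we solve for KE:

λ² = h²/(2mKE)
KE = h²/(2mλ²)
KE = (6.626 × 10^-34 J·s)² / (2 × 9.11 × 10^-31 kg × (6.34 × 10^-10 m)²)
KE = 5.99 × 10^-19 J
KE = 3.74 eV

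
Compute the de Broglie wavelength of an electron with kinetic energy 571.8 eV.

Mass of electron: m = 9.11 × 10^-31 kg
5.13 × 10^-11 m

Using λ = h/√(2mKE):

First convert KE to Joules: KE = 571.8 eV = 9.161 × 10^-17 J

λ = h/√(2mKE)
λ = (6.626 × 10^-34 J·s) / √(2 × 9.11 × 10^-31 kg × 9.161 × 10^-17 J)
λ = 5.13 × 10^-11 m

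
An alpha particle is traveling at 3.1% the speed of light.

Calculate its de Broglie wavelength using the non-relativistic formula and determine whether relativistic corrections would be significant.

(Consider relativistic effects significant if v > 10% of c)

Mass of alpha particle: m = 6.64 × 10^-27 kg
No, relativistic corrections are not needed.

Using the non-relativistic de Broglie formula λ = h/(mv):

v = 3.1% × c = 9.294 × 10^6 m/s

λ = h/(mv)
λ = (6.626 × 10^-34 J·s) / (6.64 × 10^-27 kg × 9.294 × 10^6 m/s)
λ = 1.07 × 10^-14 m

Since v = 3.1% of c < 10% of c, relativistic corrections are NOT significant and this non-relativistic result is a good approximation.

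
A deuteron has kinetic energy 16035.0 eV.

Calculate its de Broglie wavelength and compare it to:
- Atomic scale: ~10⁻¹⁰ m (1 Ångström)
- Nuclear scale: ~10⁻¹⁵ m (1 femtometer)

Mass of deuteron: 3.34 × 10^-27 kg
λ = 1.60 × 10^-13 m, which is between nuclear and atomic scales.

Using λ = h/√(2mKE):

KE = 16035.0 eV = 2.569 × 10^-15 J

λ = h/√(2mKE)
λ = (6.626 × 10^-34 J·s) / √(2 × 3.34 × 10^-27 kg × 2.569 × 10^-15 J)
λ = 1.60 × 10^-13 m

Comparison:
- Atomic scale (10⁻¹⁰ m): λ is 0.0016× this size
- Nuclear scale (10⁻¹⁵ m): λ is 1.6e+02× this size

The wavelength is between nuclear and atomic scales.

This wavelength is appropriate for probing atomic structure but too large for nuclear physics experiments.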